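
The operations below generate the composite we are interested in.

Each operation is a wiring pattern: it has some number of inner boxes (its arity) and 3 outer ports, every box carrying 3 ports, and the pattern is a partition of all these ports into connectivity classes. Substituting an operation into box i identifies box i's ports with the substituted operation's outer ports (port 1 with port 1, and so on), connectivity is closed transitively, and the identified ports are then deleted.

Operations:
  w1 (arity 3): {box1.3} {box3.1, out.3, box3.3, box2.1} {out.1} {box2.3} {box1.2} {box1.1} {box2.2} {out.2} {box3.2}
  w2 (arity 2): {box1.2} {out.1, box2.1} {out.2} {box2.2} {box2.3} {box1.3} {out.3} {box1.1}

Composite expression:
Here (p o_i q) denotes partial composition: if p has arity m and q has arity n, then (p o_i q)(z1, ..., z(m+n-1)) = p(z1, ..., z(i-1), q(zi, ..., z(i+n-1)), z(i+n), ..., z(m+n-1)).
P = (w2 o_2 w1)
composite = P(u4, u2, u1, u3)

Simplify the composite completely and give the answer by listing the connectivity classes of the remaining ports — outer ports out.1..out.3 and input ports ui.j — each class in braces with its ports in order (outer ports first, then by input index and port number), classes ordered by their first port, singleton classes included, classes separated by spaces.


{out.1} {out.2} {out.3} {u1.1, u3.1, u3.3} {u1.2} {u1.3} {u2.1} {u2.2} {u2.3} {u3.2} {u4.1} {u4.2} {u4.3}


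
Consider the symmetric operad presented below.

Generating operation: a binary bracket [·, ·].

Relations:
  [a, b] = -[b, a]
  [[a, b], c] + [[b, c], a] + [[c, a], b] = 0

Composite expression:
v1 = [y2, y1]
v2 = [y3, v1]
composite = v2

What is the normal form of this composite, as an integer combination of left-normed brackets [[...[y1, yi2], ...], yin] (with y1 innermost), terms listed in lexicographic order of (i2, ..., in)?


[[y1, y2], y3]

Skip Jacobi rewriting: expand, keep y1-initial words, read off terms.
Composite bracket: [y3, [y2, y1]]
The bracket unfolds into 4 signed words via [a, b] = ab - ba (2^2 = 4).
Keep just the words that open with y1:
  y1y2y3 (sign +1) contributes +[[y1, y2], y3]


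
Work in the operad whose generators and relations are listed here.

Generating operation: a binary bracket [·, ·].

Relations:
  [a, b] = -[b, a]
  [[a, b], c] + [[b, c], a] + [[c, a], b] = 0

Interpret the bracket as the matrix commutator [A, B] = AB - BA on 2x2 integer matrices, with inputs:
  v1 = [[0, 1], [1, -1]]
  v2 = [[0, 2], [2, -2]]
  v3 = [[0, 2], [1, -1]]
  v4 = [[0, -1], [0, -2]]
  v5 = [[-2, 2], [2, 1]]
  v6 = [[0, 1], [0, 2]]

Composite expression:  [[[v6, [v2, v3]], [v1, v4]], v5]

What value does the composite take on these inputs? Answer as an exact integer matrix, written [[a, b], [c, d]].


[[0, 0], [0, 0]]


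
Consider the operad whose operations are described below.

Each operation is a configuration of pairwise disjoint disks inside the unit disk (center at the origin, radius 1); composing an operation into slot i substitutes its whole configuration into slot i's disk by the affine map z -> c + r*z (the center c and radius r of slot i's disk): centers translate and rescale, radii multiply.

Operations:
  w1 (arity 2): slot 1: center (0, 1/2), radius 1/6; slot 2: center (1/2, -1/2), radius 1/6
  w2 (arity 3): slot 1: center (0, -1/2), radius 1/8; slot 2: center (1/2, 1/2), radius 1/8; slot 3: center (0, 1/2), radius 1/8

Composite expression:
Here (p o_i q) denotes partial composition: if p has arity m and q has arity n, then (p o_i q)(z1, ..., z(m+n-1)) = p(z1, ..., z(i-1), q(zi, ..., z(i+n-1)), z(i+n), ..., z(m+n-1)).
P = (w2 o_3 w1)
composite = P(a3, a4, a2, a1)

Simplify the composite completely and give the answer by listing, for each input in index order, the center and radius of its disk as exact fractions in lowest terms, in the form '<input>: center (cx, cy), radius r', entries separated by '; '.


a1: center (1/16, 7/16), radius 1/48; a2: center (0, 9/16), radius 1/48; a3: center (0, -1/2), radius 1/8; a4: center (1/2, 1/2), radius 1/8

Only the slot chain above each a matters under w2; compose those maps.
a3: after 1 affine step, its disk has center (0, -1/2), radius 1/8
a4: after 1 affine step, its disk has center (1/2, 1/2), radius 1/8
a2: after 2 affine steps, its disk has center (0, 9/16), radius 1/48
a1: after 2 affine steps, its disk has center (1/16, 7/16), radius 1/48


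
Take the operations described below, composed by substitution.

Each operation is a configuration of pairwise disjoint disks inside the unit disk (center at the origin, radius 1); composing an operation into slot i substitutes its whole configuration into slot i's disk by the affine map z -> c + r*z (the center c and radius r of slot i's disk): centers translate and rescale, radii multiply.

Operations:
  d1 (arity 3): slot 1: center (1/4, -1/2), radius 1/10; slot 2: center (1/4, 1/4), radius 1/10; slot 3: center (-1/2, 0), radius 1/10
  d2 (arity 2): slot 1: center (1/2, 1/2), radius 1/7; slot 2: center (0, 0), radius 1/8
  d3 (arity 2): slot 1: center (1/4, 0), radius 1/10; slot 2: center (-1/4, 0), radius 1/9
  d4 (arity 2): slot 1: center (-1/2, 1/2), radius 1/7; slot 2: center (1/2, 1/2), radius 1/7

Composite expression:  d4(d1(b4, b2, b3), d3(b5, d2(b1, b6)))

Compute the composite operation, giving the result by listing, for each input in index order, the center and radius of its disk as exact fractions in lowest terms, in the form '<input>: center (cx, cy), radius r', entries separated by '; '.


b1: center (17/36, 32/63), radius 1/441; b2: center (-13/28, 15/28), radius 1/70; b3: center (-4/7, 1/2), radius 1/70; b4: center (-13/28, 3/7), radius 1/70; b5: center (15/28, 1/2), radius 1/70; b6: center (13/28, 1/2), radius 1/504

Follow each b-input down from d4: c' goes to c + r*c', radius to r*r'.
tracing b4 down its 2-map path: center (-13/28, 3/7), radius 1/70
tracing b2 down its 2-map path: center (-13/28, 15/28), radius 1/70
tracing b3 down its 2-map path: center (-4/7, 1/2), radius 1/70
tracing b5 down its 2-map path: center (15/28, 1/2), radius 1/70
tracing b1 down its 3-map path: center (17/36, 32/63), radius 1/441
tracing b6 down its 3-map path: center (13/28, 1/2), radius 1/504


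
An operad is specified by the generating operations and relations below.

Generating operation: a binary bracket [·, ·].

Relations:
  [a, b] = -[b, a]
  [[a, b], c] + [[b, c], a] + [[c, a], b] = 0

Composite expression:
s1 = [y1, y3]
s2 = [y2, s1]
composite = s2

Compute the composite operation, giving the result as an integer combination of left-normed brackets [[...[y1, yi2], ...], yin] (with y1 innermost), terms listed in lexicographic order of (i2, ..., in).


-[[y1, y3], y2]


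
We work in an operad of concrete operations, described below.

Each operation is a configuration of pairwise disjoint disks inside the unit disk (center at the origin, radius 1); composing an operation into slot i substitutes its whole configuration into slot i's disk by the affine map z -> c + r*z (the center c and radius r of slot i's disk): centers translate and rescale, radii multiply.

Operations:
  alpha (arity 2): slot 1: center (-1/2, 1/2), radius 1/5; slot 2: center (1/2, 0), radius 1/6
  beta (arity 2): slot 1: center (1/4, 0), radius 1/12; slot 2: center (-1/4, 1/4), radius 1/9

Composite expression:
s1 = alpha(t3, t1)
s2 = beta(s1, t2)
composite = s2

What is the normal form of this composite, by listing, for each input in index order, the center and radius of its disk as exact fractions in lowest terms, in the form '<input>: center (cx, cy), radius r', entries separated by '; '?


Only the slot chain above each t matters under beta; compose those maps.
t3 passes through 2 substitutions, ending at center (5/24, 1/24), radius 1/60
t1 passes through 2 substitutions, ending at center (7/24, 0), radius 1/72
t2 passes through 1 substitution, ending at center (-1/4, 1/4), radius 1/9

t1: center (7/24, 0), radius 1/72; t2: center (-1/4, 1/4), radius 1/9; t3: center (5/24, 1/24), radius 1/60


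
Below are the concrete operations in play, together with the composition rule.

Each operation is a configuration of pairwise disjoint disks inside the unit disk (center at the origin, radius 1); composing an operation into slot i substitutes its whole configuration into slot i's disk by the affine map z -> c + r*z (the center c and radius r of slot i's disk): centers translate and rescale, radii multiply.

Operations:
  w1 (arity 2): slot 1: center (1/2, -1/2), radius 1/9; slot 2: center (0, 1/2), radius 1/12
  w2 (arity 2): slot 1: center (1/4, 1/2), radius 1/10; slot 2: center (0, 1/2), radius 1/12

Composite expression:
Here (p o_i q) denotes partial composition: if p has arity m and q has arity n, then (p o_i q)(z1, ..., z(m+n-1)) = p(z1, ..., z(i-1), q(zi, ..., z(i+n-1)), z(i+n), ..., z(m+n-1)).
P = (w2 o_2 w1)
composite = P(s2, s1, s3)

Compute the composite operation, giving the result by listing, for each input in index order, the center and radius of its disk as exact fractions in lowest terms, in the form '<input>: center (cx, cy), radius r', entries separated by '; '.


s1: center (1/24, 11/24), radius 1/108; s2: center (1/4, 1/2), radius 1/10; s3: center (0, 13/24), radius 1/144


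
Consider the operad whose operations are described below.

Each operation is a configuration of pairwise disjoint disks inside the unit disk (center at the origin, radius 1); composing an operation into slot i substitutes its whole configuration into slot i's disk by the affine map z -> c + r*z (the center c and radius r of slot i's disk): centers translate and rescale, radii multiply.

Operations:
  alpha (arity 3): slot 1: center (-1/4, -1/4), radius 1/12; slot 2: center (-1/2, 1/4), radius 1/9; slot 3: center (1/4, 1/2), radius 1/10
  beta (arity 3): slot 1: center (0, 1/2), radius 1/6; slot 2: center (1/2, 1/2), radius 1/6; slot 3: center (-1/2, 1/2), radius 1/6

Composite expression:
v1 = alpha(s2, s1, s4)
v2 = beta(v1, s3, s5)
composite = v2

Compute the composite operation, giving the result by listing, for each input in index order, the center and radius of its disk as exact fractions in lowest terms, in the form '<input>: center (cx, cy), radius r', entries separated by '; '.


s1: center (-1/12, 13/24), radius 1/54; s2: center (-1/24, 11/24), radius 1/72; s3: center (1/2, 1/2), radius 1/6; s4: center (1/24, 7/12), radius 1/60; s5: center (-1/2, 1/2), radius 1/6

Each s-disk chains the slot maps above it in beta; radii multiply.
input s2: composing its 2 substitution steps yields center (-1/24, 11/24), radius 1/72
input s1: composing its 2 substitution steps yields center (-1/12, 13/24), radius 1/54
input s4: composing its 2 substitution steps yields center (1/24, 7/12), radius 1/60
input s3: composing its 1 substitution step yields center (1/2, 1/2), radius 1/6
input s5: composing its 1 substitution step yields center (-1/2, 1/2), radius 1/6


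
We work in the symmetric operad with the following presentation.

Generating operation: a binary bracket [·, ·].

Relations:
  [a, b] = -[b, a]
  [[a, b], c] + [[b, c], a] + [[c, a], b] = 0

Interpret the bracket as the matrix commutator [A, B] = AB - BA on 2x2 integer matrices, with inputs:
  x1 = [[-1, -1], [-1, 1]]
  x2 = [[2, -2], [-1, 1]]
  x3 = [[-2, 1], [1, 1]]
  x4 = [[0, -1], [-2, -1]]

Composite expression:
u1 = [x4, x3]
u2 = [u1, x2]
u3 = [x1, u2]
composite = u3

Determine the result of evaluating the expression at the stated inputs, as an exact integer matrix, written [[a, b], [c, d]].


[[-9, 28], [-10, 9]]

[x4, x3] = [[1, -2], [5, -1]]
[[x4, x3], x2] = [[12, -2], [7, -12]]
[x1, [[x4, x3], x2]] = [[-9, 28], [-10, 9]]


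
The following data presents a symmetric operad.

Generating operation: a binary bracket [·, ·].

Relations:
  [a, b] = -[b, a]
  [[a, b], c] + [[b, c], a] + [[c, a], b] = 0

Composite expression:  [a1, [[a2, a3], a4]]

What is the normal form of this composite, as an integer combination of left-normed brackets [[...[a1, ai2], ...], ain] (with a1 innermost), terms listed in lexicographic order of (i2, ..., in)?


In the tensor algebra, words opening a1 carry the a1-anchored form.
Composite bracket: [a1, [[a2, a3], a4]]
Applying ab - ba throughout gives 8 signed words (2^3 = 8).
Collect the words opening with a1:
  from a1a2a3a4, sign +1: term +[[[a1, a2], a3], a4]
  from a1a3a2a4, sign -1: term -[[[a1, a3], a2], a4]
  from a1a4a2a3, sign -1: term -[[[a1, a4], a2], a3]
  from a1a4a3a2, sign +1: term +[[[a1, a4], a3], a2]

[[[a1, a2], a3], a4] - [[[a1, a3], a2], a4] - [[[a1, a4], a2], a3] + [[[a1, a4], a3], a2]


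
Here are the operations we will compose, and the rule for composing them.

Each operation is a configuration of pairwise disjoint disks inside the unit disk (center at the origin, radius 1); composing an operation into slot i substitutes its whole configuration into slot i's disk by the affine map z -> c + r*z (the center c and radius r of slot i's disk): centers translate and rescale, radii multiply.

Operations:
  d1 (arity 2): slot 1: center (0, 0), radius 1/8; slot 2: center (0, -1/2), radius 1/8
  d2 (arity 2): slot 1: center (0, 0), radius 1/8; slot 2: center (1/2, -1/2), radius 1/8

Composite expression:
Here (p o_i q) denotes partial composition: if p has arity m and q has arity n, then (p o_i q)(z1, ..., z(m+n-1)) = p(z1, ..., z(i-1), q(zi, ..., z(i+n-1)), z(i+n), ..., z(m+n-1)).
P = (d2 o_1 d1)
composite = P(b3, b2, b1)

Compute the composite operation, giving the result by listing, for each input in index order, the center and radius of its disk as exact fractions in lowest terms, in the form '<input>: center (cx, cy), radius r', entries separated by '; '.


b1: center (1/2, -1/2), radius 1/8; b2: center (0, -1/16), radius 1/64; b3: center (0, 0), radius 1/64

Affine substitution under d2: radii multiply and b-centers shift.
b3: after 2 affine steps, its disk has center (0, 0), radius 1/64
b2: after 2 affine steps, its disk has center (0, -1/16), radius 1/64
b1: after 1 affine step, its disk has center (1/2, -1/2), radius 1/8


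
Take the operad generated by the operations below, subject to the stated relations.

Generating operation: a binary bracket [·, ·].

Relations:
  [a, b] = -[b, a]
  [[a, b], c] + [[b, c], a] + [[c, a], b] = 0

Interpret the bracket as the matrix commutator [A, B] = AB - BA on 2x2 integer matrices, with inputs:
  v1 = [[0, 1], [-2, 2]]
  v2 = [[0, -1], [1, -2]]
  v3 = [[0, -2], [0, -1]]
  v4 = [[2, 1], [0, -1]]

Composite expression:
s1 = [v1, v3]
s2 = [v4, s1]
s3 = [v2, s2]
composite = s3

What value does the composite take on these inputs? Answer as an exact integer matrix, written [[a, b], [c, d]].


[v1, v3] = [[-4, 3], [-2, 4]]
[v4, [v1, v3]] = [[-2, 17], [6, 2]]
[v2, [v4, [v1, v3]]] = [[-23, 30], [-16, 23]]

[[-23, 30], [-16, 23]]


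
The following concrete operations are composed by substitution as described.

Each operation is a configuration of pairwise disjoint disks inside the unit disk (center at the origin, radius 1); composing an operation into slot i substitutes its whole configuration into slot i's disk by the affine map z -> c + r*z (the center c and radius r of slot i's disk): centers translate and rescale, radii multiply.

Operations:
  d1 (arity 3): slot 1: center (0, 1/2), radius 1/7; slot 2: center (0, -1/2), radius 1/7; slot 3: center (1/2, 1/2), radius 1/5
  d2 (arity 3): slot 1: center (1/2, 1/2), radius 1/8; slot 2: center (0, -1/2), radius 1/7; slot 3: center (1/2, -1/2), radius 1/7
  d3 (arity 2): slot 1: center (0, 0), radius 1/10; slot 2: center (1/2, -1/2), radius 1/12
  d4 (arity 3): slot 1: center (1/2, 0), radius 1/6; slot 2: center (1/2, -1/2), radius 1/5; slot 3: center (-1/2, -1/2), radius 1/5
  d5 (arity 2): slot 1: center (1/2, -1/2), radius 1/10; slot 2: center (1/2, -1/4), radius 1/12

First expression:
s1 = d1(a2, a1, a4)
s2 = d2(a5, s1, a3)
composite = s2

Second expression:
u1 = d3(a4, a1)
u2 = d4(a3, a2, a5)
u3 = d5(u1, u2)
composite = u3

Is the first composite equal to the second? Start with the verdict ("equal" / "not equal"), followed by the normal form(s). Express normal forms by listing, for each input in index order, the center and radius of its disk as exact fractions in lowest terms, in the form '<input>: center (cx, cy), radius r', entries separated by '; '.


not equal; the first gives a1: center (0, -4/7), radius 1/49; a2: center (0, -3/7), radius 1/49; a3: center (1/2, -1/2), radius 1/7; a4: center (1/14, -3/7), radius 1/35; a5: center (1/2, 1/2), radius 1/8 and the second a1: center (11/20, -11/20), radius 1/120; a2: center (13/24, -7/24), radius 1/60; a3: center (13/24, -1/4), radius 1/72; a4: center (1/2, -1/2), radius 1/100; a5: center (11/24, -7/24), radius 1/60


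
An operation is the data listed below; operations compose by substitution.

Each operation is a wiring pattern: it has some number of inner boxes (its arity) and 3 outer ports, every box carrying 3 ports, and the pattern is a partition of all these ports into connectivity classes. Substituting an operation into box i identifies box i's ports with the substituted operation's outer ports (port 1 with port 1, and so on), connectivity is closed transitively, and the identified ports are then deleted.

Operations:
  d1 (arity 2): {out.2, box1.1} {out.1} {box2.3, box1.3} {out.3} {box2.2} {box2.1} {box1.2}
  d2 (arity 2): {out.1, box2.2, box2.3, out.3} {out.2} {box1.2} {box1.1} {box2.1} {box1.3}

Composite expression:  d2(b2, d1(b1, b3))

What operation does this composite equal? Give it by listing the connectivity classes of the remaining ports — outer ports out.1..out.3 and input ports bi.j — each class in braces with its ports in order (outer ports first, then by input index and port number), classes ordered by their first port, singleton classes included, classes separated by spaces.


{out.1, out.3, b1.1} {out.2} {b1.2} {b1.3, b3.3} {b2.1} {b2.2} {b2.3} {b3.1} {b3.2}

Connectivity passes through glued d2-boundaries; trace each wire chain.
composing d1 on (b1, b3), with out.j its own outer ports: {out.1} {out.2, b1.1} {out.3} {b1.2} {b1.3, b3.3} {b3.1} {b3.2}
composing d2 on (b2, b1, b3), with out.j its own outer ports: {out.1, out.3, b1.1} {out.2} {b1.2} {b1.3, b3.3} {b2.1} {b2.2} {b2.3} {b3.1} {b3.2}


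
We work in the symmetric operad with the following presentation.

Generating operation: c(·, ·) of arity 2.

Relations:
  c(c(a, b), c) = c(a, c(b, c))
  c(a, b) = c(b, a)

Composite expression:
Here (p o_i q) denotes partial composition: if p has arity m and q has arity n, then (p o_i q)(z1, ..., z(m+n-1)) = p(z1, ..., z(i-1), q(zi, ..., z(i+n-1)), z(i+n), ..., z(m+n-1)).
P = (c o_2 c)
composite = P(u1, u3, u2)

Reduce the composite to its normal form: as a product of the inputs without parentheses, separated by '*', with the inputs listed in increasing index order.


u1 * u2 * u3


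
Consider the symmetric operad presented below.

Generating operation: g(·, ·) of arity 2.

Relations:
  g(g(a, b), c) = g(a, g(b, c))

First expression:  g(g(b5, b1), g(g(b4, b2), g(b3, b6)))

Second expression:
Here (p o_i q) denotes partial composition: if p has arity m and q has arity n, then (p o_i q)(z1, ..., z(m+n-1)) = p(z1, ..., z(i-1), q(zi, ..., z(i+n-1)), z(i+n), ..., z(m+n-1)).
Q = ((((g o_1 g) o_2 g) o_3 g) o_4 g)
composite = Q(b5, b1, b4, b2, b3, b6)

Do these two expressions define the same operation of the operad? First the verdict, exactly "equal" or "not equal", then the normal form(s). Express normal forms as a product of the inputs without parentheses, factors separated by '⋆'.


equal: each reduces to b5 ⋆ b1 ⋆ b4 ⋆ b2 ⋆ b3 ⋆ b6

The first expression reduces to b5 ⋆ b1 ⋆ b4 ⋆ b2 ⋆ b3 ⋆ b6
The second expression reduces to b5 ⋆ b1 ⋆ b4 ⋆ b2 ⋆ b3 ⋆ b6
Same normal form: equal.


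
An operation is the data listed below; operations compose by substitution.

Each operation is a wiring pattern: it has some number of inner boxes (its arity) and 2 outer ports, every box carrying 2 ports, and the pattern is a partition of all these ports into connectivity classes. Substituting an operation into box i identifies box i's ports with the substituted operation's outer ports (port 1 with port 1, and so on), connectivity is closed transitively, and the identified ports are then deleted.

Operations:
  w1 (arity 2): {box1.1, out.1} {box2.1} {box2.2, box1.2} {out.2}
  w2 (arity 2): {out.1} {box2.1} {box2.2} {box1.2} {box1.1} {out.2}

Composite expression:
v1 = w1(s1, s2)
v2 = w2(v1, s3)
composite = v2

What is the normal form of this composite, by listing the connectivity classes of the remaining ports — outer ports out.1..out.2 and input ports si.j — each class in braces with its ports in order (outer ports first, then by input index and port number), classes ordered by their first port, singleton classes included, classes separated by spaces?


{out.1} {out.2} {s1.1} {s1.2, s2.2} {s2.1} {s3.1} {s3.2}


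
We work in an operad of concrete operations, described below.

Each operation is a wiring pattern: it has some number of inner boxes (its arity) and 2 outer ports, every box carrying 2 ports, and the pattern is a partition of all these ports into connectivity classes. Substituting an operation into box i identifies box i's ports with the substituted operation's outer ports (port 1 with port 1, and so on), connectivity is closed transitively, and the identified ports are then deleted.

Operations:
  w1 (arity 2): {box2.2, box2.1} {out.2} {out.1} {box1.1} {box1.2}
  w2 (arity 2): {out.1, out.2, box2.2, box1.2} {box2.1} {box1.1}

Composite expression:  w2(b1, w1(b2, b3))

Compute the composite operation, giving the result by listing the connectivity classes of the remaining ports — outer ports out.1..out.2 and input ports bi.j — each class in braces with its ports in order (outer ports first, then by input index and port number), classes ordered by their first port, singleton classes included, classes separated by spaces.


{out.1, out.2, b1.2} {b1.1} {b2.1} {b2.2} {b3.1, b3.2}


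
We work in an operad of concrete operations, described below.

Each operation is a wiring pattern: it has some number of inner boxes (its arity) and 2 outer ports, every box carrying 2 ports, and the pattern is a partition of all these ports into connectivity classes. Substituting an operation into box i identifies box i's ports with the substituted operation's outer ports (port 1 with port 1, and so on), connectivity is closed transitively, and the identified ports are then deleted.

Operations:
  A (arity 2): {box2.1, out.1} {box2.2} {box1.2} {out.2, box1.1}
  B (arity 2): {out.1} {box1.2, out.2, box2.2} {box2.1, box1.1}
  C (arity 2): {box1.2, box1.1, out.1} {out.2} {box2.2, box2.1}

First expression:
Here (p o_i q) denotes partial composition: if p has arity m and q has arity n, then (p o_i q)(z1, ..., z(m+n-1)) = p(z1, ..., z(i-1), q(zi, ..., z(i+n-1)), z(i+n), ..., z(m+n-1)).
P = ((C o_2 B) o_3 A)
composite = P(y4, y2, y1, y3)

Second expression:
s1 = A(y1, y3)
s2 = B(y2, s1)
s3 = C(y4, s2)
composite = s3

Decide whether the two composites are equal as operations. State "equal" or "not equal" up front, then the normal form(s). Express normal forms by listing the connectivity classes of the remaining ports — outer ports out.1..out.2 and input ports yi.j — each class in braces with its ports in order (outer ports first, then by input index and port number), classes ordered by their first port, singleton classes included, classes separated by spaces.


equal; both compose to {out.1, y4.1, y4.2} {out.2} {y1.1, y2.2} {y1.2} {y2.1, y3.1} {y3.2}

In normal form, the first expression is {out.1, y4.1, y4.2} {out.2} {y1.1, y2.2} {y1.2} {y2.1, y3.1} {y3.2}
In normal form, the second expression is {out.1, y4.1, y4.2} {out.2} {y1.1, y2.2} {y1.2} {y2.1, y3.1} {y3.2}
The forms coincide; equal.


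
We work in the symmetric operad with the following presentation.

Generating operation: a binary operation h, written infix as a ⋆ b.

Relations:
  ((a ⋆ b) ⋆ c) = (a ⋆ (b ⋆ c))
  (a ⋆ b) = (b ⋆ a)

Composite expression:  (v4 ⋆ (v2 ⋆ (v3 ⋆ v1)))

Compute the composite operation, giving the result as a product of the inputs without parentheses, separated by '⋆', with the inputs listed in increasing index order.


v1 ⋆ v2 ⋆ v3 ⋆ v4

Reordering under h is free, so list the v-inputs canonically.
(v3 ⋆ v1) collapses to v3 ⋆ v1
(v2 ⋆ (v3 ⋆ v1)) collapses to v2 ⋆ v3 ⋆ v1
(v4 ⋆ (v2 ⋆ (v3 ⋆ v1))) collapses to v4 ⋆ v2 ⋆ v3 ⋆ v1
commutativity sorts the factors: v1 ⋆ v2 ⋆ v3 ⋆ v4


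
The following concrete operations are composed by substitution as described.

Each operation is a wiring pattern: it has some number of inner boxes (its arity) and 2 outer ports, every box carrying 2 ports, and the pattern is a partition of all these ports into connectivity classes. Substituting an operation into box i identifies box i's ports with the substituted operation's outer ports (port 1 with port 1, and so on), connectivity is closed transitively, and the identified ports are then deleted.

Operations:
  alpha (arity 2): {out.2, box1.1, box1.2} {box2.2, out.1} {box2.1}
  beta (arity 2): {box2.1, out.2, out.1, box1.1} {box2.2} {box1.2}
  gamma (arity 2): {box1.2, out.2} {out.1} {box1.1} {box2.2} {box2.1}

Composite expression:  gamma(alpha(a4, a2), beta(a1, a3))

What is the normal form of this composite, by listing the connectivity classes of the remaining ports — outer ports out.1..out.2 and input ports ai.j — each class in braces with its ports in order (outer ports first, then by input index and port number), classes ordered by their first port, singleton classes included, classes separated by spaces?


{out.1} {out.2, a4.1, a4.2} {a1.1, a3.1} {a1.2} {a2.1} {a2.2} {a3.2}


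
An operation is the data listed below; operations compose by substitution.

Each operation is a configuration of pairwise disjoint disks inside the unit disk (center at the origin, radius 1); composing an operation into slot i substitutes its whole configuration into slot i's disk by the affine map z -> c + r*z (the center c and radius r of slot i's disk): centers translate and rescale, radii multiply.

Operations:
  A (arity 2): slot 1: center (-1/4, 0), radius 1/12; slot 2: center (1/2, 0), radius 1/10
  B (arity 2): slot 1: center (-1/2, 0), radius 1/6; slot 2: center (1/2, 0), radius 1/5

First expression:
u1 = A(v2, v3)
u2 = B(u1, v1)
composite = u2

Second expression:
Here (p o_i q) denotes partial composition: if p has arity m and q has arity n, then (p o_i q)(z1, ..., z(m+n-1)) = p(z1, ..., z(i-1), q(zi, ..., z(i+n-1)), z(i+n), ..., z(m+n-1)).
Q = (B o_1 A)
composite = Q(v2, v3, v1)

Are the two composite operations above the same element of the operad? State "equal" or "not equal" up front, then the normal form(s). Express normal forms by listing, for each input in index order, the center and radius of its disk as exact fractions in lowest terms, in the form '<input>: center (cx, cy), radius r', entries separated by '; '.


equal: each reduces to v1: center (1/2, 0), radius 1/5; v2: center (-13/24, 0), radius 1/72; v3: center (-5/12, 0), radius 1/60

In normal form, the first expression is v1: center (1/2, 0), radius 1/5; v2: center (-13/24, 0), radius 1/72; v3: center (-5/12, 0), radius 1/60
In normal form, the second expression is v1: center (1/2, 0), radius 1/5; v2: center (-13/24, 0), radius 1/72; v3: center (-5/12, 0), radius 1/60
Same normal form: equal.


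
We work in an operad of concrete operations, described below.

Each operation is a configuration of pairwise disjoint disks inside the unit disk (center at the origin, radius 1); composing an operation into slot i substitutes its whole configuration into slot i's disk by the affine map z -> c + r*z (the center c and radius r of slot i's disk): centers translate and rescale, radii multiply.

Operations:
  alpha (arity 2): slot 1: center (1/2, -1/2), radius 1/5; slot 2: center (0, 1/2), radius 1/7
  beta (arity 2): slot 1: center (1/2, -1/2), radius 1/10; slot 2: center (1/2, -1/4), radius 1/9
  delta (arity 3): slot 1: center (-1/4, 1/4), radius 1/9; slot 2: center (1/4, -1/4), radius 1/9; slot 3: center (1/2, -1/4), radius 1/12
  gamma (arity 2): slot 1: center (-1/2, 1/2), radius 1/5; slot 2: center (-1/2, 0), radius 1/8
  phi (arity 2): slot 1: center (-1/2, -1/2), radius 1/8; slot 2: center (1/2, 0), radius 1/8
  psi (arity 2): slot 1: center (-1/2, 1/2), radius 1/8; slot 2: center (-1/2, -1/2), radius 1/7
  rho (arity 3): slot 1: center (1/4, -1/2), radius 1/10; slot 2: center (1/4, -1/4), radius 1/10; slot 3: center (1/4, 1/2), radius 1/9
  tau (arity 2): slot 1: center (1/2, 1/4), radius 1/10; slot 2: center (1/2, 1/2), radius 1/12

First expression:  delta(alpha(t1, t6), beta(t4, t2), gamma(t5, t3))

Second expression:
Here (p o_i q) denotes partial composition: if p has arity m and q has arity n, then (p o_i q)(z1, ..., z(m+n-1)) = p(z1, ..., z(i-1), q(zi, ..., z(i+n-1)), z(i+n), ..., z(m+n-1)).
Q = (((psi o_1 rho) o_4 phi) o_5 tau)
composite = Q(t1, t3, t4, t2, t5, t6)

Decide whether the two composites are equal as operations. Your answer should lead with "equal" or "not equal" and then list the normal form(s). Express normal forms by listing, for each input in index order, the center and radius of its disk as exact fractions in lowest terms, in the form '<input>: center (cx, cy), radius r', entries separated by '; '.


In normal form, the first expression is t1: center (-7/36, 7/36), radius 1/45; t2: center (11/36, -5/18), radius 1/81; t3: center (11/24, -1/4), radius 1/96; t4: center (11/36, -11/36), radius 1/90; t5: center (11/24, -5/24), radius 1/60; t6: center (-1/4, 11/36), radius 1/63
In normal form, the second expression is t1: center (-15/32, 7/16), radius 1/80; t2: center (-4/7, -4/7), radius 1/56; t3: center (-15/32, 15/32), radius 1/80; t4: center (-15/32, 9/16), radius 1/72; t5: center (-47/112, -111/224), radius 1/560; t6: center (-47/112, -55/112), radius 1/672
They disagree, so not equal.

not equal; the first gives t1: center (-7/36, 7/36), radius 1/45; t2: center (11/36, -5/18), radius 1/81; t3: center (11/24, -1/4), radius 1/96; t4: center (11/36, -11/36), radius 1/90; t5: center (11/24, -5/24), radius 1/60; t6: center (-1/4, 11/36), radius 1/63 and the second t1: center (-15/32, 7/16), radius 1/80; t2: center (-4/7, -4/7), radius 1/56; t3: center (-15/32, 15/32), radius 1/80; t4: center (-15/32, 9/16), radius 1/72; t5: center (-47/112, -111/224), radius 1/560; t6: center (-47/112, -55/112), radius 1/672


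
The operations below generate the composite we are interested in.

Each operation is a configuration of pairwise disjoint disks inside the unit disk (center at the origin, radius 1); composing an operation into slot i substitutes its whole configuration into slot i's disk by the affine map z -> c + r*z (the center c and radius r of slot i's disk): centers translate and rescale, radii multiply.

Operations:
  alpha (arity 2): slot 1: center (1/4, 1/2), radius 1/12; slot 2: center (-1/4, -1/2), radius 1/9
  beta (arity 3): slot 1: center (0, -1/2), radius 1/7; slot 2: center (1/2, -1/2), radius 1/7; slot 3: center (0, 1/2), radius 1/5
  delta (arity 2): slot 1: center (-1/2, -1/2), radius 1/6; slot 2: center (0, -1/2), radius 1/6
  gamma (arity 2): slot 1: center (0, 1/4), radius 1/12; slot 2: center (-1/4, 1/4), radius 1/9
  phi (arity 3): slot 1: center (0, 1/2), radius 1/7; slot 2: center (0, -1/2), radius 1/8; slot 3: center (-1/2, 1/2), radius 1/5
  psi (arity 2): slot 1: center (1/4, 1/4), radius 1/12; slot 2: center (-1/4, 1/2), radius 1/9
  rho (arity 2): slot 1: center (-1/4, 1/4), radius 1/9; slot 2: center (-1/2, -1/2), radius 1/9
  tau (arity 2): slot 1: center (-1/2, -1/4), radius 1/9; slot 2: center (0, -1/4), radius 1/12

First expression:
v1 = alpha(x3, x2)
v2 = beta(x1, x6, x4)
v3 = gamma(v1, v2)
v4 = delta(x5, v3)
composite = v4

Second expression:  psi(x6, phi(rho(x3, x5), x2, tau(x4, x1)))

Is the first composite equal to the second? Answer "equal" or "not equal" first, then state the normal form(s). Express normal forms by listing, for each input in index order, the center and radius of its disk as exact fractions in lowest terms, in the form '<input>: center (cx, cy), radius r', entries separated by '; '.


not equal — first x1: center (-1/24, -101/216), radius 1/378; x2: center (-1/288, -67/144), radius 1/648; x3: center (1/288, -65/144), radius 1/864; x4: center (-1/24, -97/216), radius 1/270; x5: center (-1/2, -1/2), radius 1/6; x6: center (-7/216, -101/216), radius 1/378, second x1: center (-11/36, 11/20), radius 1/540; x2: center (-1/4, 4/9), radius 1/72; x3: center (-16/63, 47/84), radius 1/567; x4: center (-19/60, 11/20), radius 1/405; x5: center (-65/252, 23/42), radius 1/567; x6: center (1/4, 1/4), radius 1/12

In normal form, the first expression is x1: center (-1/24, -101/216), radius 1/378; x2: center (-1/288, -67/144), radius 1/648; x3: center (1/288, -65/144), radius 1/864; x4: center (-1/24, -97/216), radius 1/270; x5: center (-1/2, -1/2), radius 1/6; x6: center (-7/216, -101/216), radius 1/378
In normal form, the second expression is x1: center (-11/36, 11/20), radius 1/540; x2: center (-1/4, 4/9), radius 1/72; x3: center (-16/63, 47/84), radius 1/567; x4: center (-19/60, 11/20), radius 1/405; x5: center (-65/252, 23/42), radius 1/567; x6: center (1/4, 1/4), radius 1/12
Distinct normal forms: not equal.


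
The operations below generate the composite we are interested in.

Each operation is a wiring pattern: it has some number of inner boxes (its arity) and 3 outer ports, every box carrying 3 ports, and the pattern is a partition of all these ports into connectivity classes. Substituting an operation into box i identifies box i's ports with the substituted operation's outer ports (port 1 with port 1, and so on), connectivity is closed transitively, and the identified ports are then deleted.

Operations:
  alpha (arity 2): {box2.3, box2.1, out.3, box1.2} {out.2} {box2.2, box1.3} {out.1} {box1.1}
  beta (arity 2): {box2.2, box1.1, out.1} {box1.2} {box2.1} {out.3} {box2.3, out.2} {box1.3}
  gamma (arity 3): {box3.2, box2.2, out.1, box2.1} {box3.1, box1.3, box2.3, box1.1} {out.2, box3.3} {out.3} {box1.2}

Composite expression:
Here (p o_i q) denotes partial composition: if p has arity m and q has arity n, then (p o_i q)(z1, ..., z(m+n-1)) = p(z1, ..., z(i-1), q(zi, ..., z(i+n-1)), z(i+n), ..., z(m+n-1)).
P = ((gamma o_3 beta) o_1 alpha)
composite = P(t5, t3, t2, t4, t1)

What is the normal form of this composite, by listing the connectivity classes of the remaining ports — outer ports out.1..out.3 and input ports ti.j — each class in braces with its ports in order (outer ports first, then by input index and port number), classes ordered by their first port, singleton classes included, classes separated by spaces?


{out.1, t1.3, t2.1, t2.2} {out.2} {out.3} {t1.1} {t1.2, t2.3, t3.1, t3.3, t4.1, t5.2} {t3.2, t5.3} {t4.2} {t4.3} {t5.1}

Reachability decides: close wires over gamma-identified ports.
stage alpha: inputs (t5, t3), connectivity {out.1} {out.2} {out.3, t3.1, t3.3, t5.2} {t3.2, t5.3} {t5.1}, out.j its boundary
stage beta: inputs (t4, t1), connectivity {out.1, t1.2, t4.1} {out.2, t1.3} {out.3} {t1.1} {t4.2} {t4.3}, out.j its boundary
stage gamma: inputs (t5, t3, t2, t4, t1), connectivity {out.1, t1.3, t2.1, t2.2} {out.2} {out.3} {t1.1} {t1.2, t2.3, t3.1, t3.3, t4.1, t5.2} {t3.2, t5.3} {t4.2} {t4.3} {t5.1}, out.j its boundary


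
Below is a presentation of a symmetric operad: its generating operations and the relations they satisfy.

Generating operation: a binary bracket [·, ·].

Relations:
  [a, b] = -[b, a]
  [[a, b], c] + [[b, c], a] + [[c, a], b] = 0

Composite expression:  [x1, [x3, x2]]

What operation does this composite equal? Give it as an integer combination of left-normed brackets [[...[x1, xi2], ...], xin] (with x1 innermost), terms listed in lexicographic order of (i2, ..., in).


Left-normed coefficients sit on the x1-initial expansion words.
Composite bracket: [x1, [x3, x2]]
The bracket unfolds into 4 signed words via [a, b] = ab - ba (2^2 = 4).
Keep just the words that open with x1:
  x1x2x3 appears with sign -1, giving the term -[[x1, x2], x3]
  x1x3x2 appears with sign +1, giving the term +[[x1, x3], x2]

-[[x1, x2], x3] + [[x1, x3], x2]


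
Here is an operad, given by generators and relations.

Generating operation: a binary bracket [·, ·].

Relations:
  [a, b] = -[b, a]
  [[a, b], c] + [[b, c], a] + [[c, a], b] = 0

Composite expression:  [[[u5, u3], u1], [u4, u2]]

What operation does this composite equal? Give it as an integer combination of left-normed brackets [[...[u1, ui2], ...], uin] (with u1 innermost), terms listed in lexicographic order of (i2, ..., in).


-[[[[u1, u3], u5], u2], u4] + [[[[u1, u3], u5], u4], u2] + [[[[u1, u5], u3], u2], u4] - [[[[u1, u5], u3], u4], u2]

In the tensor algebra, words opening u1 carry the u1-anchored form.
Composite bracket: [[[u5, u3], u1], [u4, u2]]
Applying ab - ba throughout gives 16 signed words (2^4 = 16).
The u1-initial words carry the normal form:
  u1u3u5u2u4 appears with sign -1, giving the term -[[[[u1, u3], u5], u2], u4]
  u1u3u5u4u2 appears with sign +1, giving the term +[[[[u1, u3], u5], u4], u2]
  u1u5u3u2u4 appears with sign +1, giving the term +[[[[u1, u5], u3], u2], u4]
  u1u5u3u4u2 appears with sign -1, giving the term -[[[[u1, u5], u3], u4], u2]


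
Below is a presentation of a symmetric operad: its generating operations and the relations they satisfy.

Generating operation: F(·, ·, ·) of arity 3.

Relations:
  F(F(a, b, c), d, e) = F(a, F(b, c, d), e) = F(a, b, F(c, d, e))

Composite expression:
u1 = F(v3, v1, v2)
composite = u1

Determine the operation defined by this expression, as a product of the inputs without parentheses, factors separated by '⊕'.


v3 ⊕ v1 ⊕ v2


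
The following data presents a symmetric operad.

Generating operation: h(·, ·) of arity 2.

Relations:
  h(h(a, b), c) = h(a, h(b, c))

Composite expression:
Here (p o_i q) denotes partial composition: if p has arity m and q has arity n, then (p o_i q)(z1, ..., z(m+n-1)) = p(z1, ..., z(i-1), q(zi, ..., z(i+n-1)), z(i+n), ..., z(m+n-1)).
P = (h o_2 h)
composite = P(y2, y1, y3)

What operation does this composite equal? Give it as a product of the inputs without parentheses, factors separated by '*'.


All parenthesizations of h agree; list the y-inputs left to right.
h(y1, y3) collapses to y1 * y3
h(y2, h(y1, y3)) collapses to y2 * y1 * y3

y2 * y1 * y3


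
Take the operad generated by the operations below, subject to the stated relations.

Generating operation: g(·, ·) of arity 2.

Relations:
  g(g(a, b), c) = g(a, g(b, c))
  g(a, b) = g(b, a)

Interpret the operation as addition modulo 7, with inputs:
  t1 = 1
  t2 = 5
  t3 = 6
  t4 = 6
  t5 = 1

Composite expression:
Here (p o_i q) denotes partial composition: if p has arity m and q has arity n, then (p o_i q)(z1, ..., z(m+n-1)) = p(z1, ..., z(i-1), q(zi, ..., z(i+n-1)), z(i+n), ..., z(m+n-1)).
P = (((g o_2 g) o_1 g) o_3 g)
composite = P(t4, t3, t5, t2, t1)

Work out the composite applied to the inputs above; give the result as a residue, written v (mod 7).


g(t4, t3) = 5
g(t5, t2) = 6
g(g(t5, t2), t1) = 0
g(g(t4, t3), g(g(t5, t2), t1)) = 5

5 (mod 7)


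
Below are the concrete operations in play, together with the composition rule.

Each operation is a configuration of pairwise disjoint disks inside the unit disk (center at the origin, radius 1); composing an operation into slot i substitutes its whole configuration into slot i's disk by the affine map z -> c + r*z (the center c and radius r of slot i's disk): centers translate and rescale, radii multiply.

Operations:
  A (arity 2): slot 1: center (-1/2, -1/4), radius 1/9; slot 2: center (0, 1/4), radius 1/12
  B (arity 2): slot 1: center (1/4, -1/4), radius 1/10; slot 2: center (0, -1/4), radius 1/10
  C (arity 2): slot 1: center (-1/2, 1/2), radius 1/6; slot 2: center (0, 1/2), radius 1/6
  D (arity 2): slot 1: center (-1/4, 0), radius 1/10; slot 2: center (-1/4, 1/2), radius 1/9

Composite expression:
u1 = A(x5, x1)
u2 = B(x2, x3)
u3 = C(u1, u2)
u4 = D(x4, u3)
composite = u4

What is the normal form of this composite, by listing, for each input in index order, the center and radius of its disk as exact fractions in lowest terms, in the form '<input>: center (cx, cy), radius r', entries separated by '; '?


x1: center (-11/36, 121/216), radius 1/648; x2: center (-53/216, 119/216), radius 1/540; x3: center (-1/4, 119/216), radius 1/540; x4: center (-1/4, 0), radius 1/10; x5: center (-17/54, 119/216), radius 1/486

Below D, radii multiply path by path; the x-disk centers shift.
tracing x4 down its 1-map path: center (-1/4, 0), radius 1/10
tracing x5 down its 3-map path: center (-17/54, 119/216), radius 1/486
tracing x1 down its 3-map path: center (-11/36, 121/216), radius 1/648
tracing x2 down its 3-map path: center (-53/216, 119/216), radius 1/540
tracing x3 down its 3-map path: center (-1/4, 119/216), radius 1/540
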